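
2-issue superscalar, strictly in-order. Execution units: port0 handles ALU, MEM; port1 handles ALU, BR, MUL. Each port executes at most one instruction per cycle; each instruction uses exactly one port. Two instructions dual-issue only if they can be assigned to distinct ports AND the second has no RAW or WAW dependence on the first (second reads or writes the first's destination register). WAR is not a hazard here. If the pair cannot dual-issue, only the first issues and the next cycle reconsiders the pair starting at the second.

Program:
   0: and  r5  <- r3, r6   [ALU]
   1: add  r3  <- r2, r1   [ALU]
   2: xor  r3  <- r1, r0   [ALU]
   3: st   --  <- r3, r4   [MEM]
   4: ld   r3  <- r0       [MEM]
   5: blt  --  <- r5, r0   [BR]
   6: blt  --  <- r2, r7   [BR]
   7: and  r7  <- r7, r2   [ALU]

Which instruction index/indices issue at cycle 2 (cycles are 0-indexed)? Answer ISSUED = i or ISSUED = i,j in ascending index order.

  cy0 -> i0/i1 (and/add) 2-wide
  cy1 -> i2 (xor) RAW r3
  cy2 -> i3 (st) no-port MEM/MEM
  cy3 -> i4/i5 (ld/blt) 2-wide
  cy4 -> i6/i7 (blt/and) 2-wide

ISSUED = 3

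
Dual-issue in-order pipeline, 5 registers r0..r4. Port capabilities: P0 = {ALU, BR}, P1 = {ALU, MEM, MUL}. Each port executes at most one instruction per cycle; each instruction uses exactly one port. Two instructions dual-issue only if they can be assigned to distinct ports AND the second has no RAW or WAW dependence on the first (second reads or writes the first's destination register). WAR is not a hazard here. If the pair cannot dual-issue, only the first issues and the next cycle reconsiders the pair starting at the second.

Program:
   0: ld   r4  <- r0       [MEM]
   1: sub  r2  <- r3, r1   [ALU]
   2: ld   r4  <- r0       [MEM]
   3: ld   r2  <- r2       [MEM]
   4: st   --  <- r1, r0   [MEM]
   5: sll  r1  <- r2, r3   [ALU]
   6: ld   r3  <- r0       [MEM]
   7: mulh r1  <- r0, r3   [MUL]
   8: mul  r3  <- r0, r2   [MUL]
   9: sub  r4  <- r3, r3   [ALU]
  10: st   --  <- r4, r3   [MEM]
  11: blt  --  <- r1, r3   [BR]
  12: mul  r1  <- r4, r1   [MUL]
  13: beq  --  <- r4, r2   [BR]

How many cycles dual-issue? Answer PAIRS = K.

PAIRS = 4

  cy0 -> i0&i1 (ld/sub) 2-wide
  cy1 -> i2 (ld) no-port MEM/MEM
  cy2 -> i3 (ld) no-port MEM/MEM
  cy3 -> i4&i5 (st/sll) 2-wide
  cy4 -> i6 (ld) no-port MEM/MUL
  cy5 -> i7 (mulh) no-port MUL/MUL
  cy6 -> i8 (mul) RAW r3
  cy7 -> i9 (sub) RAW r4
  cy8 -> i10&i11 (st/blt) 2-wide
  cy9 -> i12&i13 (mul/beq) 2-wide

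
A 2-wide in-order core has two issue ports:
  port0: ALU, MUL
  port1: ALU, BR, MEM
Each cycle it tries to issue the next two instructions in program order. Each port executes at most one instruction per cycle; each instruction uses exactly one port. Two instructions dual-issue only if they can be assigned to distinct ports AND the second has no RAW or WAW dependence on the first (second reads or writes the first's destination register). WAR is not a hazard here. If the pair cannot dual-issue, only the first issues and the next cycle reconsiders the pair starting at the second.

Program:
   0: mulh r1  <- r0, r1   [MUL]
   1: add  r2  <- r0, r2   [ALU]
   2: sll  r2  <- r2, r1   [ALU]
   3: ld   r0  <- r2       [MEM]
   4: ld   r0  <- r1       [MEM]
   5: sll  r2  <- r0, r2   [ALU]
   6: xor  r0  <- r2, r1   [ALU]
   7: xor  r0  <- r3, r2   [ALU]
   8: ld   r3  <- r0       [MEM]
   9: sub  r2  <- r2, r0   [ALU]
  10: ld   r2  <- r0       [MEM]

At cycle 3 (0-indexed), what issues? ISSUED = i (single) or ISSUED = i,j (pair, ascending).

[0] i0,i1  mulh.MUL/add.ALU  -- pair
[1] i2  sll.ALU  -- RAW r2
[2] i3  ld.MEM  -- no-port MEM/MEM
[3] i4  ld.MEM  -- RAW r0
[4] i5  sll.ALU  -- RAW r2
[5] i6  xor.ALU  -- WAW r0
[6] i7  xor.ALU  -- RAW r0
[7] i8,i9  ld.MEM/sub.ALU  -- pair
[8] i10  ld.MEM  -- tail

ISSUED = 4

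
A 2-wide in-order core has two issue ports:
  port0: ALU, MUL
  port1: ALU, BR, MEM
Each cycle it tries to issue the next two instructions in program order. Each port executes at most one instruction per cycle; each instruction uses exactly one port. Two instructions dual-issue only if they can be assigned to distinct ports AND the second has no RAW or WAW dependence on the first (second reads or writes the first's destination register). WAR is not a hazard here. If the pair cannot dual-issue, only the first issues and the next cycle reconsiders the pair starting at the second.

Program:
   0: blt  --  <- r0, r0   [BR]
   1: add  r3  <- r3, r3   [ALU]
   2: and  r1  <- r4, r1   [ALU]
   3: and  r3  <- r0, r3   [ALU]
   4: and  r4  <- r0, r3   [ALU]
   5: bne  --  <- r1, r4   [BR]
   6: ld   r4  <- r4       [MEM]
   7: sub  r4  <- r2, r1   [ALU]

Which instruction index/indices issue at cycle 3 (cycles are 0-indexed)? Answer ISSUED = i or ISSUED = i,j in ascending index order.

ISSUED = 5

c0: i0&i1 blt add  dual
c1: i2&i3 and and  dual
c2: i4 and  RAW r4
c3: i5 bne  no-port BR/MEM
c4: i6 ld  WAW r4
c5: i7 sub  tail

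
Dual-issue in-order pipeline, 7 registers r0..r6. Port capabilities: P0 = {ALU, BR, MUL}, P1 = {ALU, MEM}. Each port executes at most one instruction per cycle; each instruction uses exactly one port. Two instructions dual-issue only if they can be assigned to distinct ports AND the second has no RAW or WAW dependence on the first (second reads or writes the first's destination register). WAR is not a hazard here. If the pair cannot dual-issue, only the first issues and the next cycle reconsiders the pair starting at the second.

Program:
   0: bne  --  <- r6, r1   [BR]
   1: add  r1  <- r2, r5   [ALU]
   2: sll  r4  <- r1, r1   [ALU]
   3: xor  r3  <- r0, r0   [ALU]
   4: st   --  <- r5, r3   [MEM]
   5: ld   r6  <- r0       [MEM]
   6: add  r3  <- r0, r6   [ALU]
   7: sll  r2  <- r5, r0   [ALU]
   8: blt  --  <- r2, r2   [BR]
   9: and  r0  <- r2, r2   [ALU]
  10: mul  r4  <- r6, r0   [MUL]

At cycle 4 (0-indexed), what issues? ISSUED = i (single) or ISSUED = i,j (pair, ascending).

ISSUED = 6,7

t=0 i0,i1:bne;add ; pair
t=1 i2,i3:sll;xor ; pair
t=2 i4:st ; no-port MEM/MEM
t=3 i5:ld ; RAW r6
t=4 i6,i7:add;sll ; pair
t=5 i8,i9:blt;and ; pair
t=6 i10:mul ; tail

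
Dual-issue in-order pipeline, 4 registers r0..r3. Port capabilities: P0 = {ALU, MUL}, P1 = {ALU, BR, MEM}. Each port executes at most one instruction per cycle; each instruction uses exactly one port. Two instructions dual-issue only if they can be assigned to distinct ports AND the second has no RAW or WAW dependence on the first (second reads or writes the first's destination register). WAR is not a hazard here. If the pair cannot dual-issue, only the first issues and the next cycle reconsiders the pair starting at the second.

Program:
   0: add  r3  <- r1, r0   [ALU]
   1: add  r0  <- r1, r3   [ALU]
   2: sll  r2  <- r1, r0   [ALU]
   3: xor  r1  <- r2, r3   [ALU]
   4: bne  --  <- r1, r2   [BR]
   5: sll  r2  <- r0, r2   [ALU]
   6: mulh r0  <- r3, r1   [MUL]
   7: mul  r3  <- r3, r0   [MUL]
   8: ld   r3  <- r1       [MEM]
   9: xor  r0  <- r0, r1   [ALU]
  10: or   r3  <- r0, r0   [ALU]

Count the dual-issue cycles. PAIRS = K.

0. add.ALU @i0  | RAW r3
1. add.ALU @i1  | RAW r0
2. sll.ALU @i2  | RAW r2
3. xor.ALU @i3  | RAW r1
4. bne.BR;sll.ALU @i4+i5  | pair
5. mulh.MUL @i6  | no-port MUL/MUL
6. mul.MUL @i7  | WAW r3
7. ld.MEM;xor.ALU @i8+i9  | pair
8. or.ALU @i10  | tail

PAIRS = 2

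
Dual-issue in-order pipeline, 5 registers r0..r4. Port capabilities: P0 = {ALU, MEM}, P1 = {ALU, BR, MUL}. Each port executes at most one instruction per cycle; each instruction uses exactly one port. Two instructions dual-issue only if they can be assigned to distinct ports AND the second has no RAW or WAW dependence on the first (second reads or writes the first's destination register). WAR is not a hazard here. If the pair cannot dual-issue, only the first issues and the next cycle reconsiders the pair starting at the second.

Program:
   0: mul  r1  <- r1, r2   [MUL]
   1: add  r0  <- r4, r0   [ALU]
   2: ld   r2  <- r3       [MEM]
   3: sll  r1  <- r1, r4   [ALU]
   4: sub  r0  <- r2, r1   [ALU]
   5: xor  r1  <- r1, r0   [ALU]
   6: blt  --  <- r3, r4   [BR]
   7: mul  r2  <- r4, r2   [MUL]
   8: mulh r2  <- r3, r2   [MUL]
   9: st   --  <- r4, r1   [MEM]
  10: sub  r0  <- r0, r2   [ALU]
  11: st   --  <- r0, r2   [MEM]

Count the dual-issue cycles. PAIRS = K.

  cy0 -> i0&i1 (mul/add) dual
  cy1 -> i2&i3 (ld/sll) dual
  cy2 -> i4 (sub) RAW r0
  cy3 -> i5&i6 (xor/blt) dual
  cy4 -> i7 (mul) no-port MUL/MUL
  cy5 -> i8&i9 (mulh/st) dual
  cy6 -> i10 (sub) RAW r0
  cy7 -> i11 (st) tail

PAIRS = 4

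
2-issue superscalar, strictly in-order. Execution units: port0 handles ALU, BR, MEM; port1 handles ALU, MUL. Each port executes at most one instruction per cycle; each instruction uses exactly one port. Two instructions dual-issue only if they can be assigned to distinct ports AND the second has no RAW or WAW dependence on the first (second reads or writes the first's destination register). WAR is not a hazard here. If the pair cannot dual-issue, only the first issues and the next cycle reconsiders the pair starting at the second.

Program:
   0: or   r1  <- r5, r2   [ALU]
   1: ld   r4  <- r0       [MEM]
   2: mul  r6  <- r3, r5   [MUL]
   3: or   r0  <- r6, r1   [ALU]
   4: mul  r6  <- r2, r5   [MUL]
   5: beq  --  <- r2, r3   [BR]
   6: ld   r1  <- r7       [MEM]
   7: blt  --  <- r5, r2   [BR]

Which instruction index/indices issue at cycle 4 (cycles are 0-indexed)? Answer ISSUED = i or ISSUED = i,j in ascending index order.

ISSUED = 6

c0: i0&i1 or;ld  dual
c1: i2 mul  RAW r6
c2: i3&i4 or;mul  dual
c3: i5 beq  no-port BR/MEM
c4: i6 ld  no-port MEM/BR
c5: i7 blt  tail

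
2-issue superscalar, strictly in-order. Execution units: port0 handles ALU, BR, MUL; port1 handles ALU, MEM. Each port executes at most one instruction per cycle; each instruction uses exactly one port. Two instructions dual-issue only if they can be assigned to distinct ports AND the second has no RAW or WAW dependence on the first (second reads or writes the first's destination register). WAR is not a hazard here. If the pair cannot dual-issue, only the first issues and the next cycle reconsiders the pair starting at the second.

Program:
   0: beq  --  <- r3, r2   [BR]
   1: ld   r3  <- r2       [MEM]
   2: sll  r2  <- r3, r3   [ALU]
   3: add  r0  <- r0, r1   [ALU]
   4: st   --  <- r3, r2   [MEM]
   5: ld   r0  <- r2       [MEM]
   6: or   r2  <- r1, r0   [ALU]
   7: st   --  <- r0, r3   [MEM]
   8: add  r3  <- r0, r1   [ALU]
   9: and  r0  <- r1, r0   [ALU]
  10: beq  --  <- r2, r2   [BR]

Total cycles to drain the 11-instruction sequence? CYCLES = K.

CYCLES = 7

  cy0 -> i0+i1 (beq/ld) pair
  cy1 -> i2+i3 (sll/add) pair
  cy2 -> i4 (st) no-port MEM/MEM
  cy3 -> i5 (ld) RAW r0
  cy4 -> i6+i7 (or/st) pair
  cy5 -> i8+i9 (add/and) pair
  cy6 -> i10 (beq) tail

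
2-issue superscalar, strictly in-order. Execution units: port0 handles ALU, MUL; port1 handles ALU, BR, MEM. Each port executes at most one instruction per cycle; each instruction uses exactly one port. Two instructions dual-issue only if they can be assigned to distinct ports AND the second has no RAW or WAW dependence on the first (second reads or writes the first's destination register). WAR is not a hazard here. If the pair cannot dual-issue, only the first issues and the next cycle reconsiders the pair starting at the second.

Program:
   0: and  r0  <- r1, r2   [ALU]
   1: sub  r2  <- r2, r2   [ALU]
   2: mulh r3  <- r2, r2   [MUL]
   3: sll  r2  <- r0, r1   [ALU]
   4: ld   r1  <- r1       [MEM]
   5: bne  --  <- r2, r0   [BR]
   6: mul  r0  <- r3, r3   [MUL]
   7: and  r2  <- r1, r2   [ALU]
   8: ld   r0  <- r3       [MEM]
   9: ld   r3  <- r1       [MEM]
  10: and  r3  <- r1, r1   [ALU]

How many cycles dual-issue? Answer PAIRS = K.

[0] i0&i1  and.ALU sub.ALU  -- dual
[1] i2&i3  mulh.MUL sll.ALU  -- dual
[2] i4  ld.MEM  -- no-port MEM/BR
[3] i5&i6  bne.BR mul.MUL  -- dual
[4] i7&i8  and.ALU ld.MEM  -- dual
[5] i9  ld.MEM  -- WAW r3
[6] i10  and.ALU  -- tail

PAIRS = 4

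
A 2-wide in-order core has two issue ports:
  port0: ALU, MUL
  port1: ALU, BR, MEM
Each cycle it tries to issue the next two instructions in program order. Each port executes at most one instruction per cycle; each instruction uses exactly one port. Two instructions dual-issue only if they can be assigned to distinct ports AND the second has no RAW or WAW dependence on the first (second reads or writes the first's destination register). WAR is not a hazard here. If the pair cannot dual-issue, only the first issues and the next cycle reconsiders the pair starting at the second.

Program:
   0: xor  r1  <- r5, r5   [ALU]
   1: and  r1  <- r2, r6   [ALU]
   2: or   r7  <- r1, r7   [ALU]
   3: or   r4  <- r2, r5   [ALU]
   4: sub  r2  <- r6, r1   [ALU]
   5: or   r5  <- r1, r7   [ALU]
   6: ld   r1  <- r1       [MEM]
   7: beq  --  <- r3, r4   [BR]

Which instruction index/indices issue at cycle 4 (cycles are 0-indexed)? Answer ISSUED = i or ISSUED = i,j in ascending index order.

t=0 i0:xor ; WAW r1
t=1 i1:and ; RAW r1
t=2 i2+i3:or;or ; dual
t=3 i4+i5:sub;or ; dual
t=4 i6:ld ; no-port MEM/BR
t=5 i7:beq ; tail

ISSUED = 6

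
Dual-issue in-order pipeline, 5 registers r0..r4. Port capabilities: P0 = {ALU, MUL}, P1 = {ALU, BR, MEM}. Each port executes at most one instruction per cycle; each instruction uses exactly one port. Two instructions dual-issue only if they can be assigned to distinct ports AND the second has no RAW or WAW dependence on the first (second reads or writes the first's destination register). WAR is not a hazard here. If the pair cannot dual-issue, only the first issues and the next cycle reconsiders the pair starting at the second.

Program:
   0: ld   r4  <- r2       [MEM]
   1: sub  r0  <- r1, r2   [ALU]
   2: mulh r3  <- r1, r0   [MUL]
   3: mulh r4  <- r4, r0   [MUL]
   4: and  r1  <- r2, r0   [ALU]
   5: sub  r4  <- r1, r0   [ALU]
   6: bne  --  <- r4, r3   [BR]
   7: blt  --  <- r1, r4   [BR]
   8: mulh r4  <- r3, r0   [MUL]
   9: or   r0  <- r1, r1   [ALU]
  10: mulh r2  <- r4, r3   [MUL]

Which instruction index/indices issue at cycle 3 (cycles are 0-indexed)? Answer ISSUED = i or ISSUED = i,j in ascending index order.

[0] i0&i1  ld.MEM sub.ALU  -- dual
[1] i2  mulh.MUL  -- no-port MUL/MUL
[2] i3&i4  mulh.MUL and.ALU  -- dual
[3] i5  sub.ALU  -- RAW r4
[4] i6  bne.BR  -- no-port BR/BR
[5] i7&i8  blt.BR mulh.MUL  -- dual
[6] i9&i10  or.ALU mulh.MUL  -- dual

ISSUED = 5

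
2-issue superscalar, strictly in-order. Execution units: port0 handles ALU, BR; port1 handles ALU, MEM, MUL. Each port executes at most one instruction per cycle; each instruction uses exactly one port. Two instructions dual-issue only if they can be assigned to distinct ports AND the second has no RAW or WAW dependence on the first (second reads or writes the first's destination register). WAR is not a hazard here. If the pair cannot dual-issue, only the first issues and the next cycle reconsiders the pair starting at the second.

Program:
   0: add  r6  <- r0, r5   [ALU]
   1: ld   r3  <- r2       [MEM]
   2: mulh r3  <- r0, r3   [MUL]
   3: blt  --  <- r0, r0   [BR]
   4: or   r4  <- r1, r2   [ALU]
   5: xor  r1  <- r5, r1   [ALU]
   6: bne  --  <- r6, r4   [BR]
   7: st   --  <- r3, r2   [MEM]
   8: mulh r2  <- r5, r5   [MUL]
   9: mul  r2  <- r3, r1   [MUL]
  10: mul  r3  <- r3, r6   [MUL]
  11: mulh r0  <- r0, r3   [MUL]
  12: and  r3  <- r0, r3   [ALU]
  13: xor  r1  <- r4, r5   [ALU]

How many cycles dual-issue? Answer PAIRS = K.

#0 head=0: add.ALU/ld.MEM i0&i1 pair
#1 head=2: mulh.MUL/blt.BR i2&i3 pair
#2 head=4: or.ALU/xor.ALU i4&i5 pair
#3 head=6: bne.BR/st.MEM i6&i7 pair
#4 head=8: mulh.MUL i8 no-port MUL/MUL
#5 head=9: mul.MUL i9 no-port MUL/MUL
#6 head=10: mul.MUL i10 no-port MUL/MUL
#7 head=11: mulh.MUL i11 RAW r0
#8 head=12: and.ALU/xor.ALU i12&i13 pair

PAIRS = 5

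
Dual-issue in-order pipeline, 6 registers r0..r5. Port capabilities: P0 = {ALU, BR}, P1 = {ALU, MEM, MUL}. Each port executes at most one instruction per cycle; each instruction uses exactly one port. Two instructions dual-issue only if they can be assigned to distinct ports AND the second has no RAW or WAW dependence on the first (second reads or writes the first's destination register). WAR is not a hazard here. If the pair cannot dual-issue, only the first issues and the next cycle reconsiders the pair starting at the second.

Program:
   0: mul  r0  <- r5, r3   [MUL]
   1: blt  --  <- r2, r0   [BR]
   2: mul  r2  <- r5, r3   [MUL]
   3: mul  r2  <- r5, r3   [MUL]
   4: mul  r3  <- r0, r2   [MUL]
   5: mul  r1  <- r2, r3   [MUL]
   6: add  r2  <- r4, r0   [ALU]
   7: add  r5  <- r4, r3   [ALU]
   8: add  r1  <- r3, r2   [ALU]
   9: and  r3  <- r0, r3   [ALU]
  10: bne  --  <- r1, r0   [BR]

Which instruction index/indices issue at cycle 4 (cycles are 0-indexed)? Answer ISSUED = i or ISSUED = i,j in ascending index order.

c0: i0 mul.MUL  RAW r0
c1: i1,i2 blt.BR;mul.MUL  2-wide
c2: i3 mul.MUL  no-port MUL/MUL
c3: i4 mul.MUL  no-port MUL/MUL
c4: i5,i6 mul.MUL;add.ALU  2-wide
c5: i7,i8 add.ALU;add.ALU  2-wide
c6: i9,i10 and.ALU;bne.BR  2-wide

ISSUED = 5,6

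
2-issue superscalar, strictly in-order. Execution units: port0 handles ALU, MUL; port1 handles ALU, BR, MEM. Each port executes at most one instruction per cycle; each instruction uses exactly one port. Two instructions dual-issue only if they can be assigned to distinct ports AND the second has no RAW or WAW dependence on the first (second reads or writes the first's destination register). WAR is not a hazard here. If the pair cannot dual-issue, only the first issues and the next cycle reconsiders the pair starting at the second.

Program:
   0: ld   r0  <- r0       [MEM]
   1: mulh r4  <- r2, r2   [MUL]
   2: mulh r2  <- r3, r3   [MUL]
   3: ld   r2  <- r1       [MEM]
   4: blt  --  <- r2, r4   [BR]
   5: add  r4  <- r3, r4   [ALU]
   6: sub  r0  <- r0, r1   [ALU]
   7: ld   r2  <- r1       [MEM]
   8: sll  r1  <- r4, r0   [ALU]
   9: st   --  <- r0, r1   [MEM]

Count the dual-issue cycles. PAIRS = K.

PAIRS = 3

t=0 i0/i1:ld/mulh ; dual
t=1 i2:mulh ; WAW r2
t=2 i3:ld ; no-port MEM/BR
t=3 i4/i5:blt/add ; dual
t=4 i6/i7:sub/ld ; dual
t=5 i8:sll ; RAW r1
t=6 i9:st ; tail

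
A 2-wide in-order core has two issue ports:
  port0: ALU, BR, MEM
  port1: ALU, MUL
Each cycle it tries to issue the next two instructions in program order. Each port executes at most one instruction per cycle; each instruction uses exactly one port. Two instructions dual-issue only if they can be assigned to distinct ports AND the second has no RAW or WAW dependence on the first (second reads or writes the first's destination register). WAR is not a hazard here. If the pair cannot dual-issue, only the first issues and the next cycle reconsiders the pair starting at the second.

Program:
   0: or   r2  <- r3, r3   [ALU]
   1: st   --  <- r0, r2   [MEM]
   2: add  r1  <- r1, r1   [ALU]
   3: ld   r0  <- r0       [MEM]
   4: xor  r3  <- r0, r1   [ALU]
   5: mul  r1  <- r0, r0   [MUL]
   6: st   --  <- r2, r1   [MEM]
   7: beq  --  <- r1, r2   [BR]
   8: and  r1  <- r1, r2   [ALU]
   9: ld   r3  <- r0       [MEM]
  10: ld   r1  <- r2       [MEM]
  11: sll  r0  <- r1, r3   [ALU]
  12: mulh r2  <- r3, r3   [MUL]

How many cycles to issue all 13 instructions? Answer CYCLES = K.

0. or.ALU @i0  | RAW r2
1. st.MEM/add.ALU @i1+i2  | dual
2. ld.MEM @i3  | RAW r0
3. xor.ALU/mul.MUL @i4+i5  | dual
4. st.MEM @i6  | no-port MEM/BR
5. beq.BR/and.ALU @i7+i8  | dual
6. ld.MEM @i9  | no-port MEM/MEM
7. ld.MEM @i10  | RAW r1
8. sll.ALU/mulh.MUL @i11+i12  | dual

CYCLES = 9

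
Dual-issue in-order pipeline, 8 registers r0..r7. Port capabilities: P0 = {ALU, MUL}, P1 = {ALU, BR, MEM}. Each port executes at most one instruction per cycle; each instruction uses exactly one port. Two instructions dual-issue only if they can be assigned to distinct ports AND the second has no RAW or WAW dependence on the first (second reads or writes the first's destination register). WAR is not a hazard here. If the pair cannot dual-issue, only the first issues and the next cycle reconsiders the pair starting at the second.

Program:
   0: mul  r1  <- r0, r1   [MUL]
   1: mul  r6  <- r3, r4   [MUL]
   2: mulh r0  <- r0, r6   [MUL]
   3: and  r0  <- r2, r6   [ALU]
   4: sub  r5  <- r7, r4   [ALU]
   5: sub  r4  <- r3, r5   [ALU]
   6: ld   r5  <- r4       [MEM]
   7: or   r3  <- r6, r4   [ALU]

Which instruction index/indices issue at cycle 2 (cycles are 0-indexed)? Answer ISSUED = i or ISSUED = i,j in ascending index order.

ISSUED = 2

0. mul.MUL @i0  | no-port MUL/MUL
1. mul.MUL @i1  | no-port MUL/MUL
2. mulh.MUL @i2  | WAW r0
3. and.ALU/sub.ALU @i3&i4  | dual
4. sub.ALU @i5  | RAW r4
5. ld.MEM/or.ALU @i6&i7  | dual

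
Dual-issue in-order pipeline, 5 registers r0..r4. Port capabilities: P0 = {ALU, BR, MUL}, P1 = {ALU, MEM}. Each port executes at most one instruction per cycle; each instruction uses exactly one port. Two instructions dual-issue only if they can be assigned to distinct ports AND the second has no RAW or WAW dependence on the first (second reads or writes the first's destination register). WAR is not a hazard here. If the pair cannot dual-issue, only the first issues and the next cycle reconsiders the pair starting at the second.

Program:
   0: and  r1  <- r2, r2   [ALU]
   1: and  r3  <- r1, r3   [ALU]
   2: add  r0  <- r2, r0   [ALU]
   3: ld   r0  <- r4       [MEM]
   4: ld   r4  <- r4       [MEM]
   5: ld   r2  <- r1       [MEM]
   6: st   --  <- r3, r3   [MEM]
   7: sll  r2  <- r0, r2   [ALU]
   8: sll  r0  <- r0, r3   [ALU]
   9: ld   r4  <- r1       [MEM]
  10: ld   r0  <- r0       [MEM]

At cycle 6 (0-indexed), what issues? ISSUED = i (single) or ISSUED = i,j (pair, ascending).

ISSUED = 8,9

[0] i0  and.ALU  -- RAW r1
[1] i1&i2  and.ALU+add.ALU  -- pair
[2] i3  ld.MEM  -- no-port MEM/MEM
[3] i4  ld.MEM  -- no-port MEM/MEM
[4] i5  ld.MEM  -- no-port MEM/MEM
[5] i6&i7  st.MEM+sll.ALU  -- pair
[6] i8&i9  sll.ALU+ld.MEM  -- pair
[7] i10  ld.MEM  -- tail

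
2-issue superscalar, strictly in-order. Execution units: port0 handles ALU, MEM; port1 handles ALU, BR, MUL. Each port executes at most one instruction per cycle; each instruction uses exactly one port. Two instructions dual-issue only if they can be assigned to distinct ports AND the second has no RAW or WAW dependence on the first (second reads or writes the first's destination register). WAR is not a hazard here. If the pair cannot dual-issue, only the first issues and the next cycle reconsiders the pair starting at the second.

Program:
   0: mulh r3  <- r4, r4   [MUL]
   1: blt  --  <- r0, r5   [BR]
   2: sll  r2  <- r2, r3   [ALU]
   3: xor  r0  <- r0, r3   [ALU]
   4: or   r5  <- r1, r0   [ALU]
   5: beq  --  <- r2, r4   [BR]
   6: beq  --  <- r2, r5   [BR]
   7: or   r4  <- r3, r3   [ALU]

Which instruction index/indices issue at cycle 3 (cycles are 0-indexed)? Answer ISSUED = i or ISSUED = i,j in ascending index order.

t=0 i0:mulh ; no-port MUL/BR
t=1 i1,i2:blt;sll ; 2-wide
t=2 i3:xor ; RAW r0
t=3 i4,i5:or;beq ; 2-wide
t=4 i6,i7:beq;or ; 2-wide

ISSUED = 4,5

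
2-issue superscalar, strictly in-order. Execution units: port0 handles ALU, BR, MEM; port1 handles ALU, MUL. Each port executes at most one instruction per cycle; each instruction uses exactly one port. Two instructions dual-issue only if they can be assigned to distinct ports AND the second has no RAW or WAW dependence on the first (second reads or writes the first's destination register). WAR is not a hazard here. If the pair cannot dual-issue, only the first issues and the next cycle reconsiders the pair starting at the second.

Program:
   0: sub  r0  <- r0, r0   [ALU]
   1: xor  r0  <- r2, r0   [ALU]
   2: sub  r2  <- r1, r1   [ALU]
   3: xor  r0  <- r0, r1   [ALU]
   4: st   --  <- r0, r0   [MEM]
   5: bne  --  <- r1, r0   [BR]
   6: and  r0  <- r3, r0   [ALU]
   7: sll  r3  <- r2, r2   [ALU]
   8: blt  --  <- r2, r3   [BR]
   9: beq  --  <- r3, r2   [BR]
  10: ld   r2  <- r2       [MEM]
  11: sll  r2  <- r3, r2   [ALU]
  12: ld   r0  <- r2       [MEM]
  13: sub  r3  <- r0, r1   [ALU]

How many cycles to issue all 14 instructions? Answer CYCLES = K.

t=0 i0:sub.ALU ; RAW+WAW r0
t=1 i1/i2:xor.ALU sub.ALU ; dual
t=2 i3:xor.ALU ; RAW r0
t=3 i4:st.MEM ; no-port MEM/BR
t=4 i5/i6:bne.BR and.ALU ; dual
t=5 i7:sll.ALU ; RAW r3
t=6 i8:blt.BR ; no-port BR/BR
t=7 i9:beq.BR ; no-port BR/MEM
t=8 i10:ld.MEM ; RAW+WAW r2
t=9 i11:sll.ALU ; RAW r2
t=10 i12:ld.MEM ; RAW r0
t=11 i13:sub.ALU ; tail

CYCLES = 12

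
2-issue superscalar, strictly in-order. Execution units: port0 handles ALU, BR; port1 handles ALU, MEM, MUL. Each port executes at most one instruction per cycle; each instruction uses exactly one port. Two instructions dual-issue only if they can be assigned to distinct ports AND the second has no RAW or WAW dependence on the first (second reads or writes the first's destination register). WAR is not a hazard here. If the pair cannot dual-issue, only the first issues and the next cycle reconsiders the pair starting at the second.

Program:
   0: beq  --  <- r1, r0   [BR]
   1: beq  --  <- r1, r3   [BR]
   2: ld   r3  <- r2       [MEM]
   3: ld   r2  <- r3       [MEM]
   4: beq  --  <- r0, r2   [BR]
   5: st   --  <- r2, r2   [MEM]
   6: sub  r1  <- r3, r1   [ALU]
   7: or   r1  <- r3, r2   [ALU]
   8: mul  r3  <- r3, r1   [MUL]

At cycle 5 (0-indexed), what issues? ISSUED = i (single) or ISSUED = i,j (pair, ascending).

ISSUED = 7

  cy0 -> i0 (beq.BR) no-port BR/BR
  cy1 -> i1+i2 (beq.BR/ld.MEM) 2-wide
  cy2 -> i3 (ld.MEM) RAW r2
  cy3 -> i4+i5 (beq.BR/st.MEM) 2-wide
  cy4 -> i6 (sub.ALU) WAW r1
  cy5 -> i7 (or.ALU) RAW r1
  cy6 -> i8 (mul.MUL) tail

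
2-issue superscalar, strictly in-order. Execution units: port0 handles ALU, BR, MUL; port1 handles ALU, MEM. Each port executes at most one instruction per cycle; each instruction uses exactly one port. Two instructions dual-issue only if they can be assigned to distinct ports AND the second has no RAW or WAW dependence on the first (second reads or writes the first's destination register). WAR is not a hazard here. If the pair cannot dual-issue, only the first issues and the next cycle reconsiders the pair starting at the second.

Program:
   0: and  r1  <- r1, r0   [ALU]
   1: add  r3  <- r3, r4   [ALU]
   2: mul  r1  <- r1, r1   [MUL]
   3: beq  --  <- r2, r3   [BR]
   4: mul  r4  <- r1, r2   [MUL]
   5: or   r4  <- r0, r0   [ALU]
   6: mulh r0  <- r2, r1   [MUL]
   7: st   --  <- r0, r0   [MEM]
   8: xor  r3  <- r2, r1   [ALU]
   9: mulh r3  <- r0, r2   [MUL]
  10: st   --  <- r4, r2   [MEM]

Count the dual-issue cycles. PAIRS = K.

PAIRS = 4

c0: i0,i1 and add  dual
c1: i2 mul  no-port MUL/BR
c2: i3 beq  no-port BR/MUL
c3: i4 mul  WAW r4
c4: i5,i6 or mulh  dual
c5: i7,i8 st xor  dual
c6: i9,i10 mulh st  dual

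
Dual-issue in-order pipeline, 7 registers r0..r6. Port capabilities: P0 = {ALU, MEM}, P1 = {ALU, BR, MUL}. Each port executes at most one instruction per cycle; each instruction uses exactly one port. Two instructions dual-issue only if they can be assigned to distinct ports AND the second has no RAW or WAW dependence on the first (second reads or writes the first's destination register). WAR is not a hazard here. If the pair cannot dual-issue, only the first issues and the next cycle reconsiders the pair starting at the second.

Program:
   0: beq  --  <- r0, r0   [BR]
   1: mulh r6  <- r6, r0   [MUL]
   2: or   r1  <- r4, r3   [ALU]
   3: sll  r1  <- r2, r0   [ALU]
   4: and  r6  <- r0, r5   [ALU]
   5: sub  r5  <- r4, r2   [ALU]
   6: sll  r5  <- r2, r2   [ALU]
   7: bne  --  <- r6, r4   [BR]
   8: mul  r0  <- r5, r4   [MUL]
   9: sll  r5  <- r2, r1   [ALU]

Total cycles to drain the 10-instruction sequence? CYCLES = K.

#0 head=0: beq.BR i0 no-port BR/MUL
#1 head=1: mulh.MUL/or.ALU i1&i2 pair
#2 head=3: sll.ALU/and.ALU i3&i4 pair
#3 head=5: sub.ALU i5 WAW r5
#4 head=6: sll.ALU/bne.BR i6&i7 pair
#5 head=8: mul.MUL/sll.ALU i8&i9 pair

CYCLES = 6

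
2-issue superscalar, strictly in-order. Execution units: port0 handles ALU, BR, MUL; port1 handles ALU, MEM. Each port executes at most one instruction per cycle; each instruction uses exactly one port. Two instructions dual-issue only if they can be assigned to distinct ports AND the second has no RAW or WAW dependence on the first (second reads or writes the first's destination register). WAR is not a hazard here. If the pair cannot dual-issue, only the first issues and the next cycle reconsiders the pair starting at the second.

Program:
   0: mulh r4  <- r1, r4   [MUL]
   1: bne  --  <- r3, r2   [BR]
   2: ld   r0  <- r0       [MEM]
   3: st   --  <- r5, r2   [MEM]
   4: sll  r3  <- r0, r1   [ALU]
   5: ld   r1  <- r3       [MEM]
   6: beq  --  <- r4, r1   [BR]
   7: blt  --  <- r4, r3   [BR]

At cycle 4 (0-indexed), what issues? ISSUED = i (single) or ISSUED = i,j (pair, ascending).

ISSUED = 6

t=0 i0:mulh ; no-port MUL/BR
t=1 i1,i2:bne ld ; pair
t=2 i3,i4:st sll ; pair
t=3 i5:ld ; RAW r1
t=4 i6:beq ; no-port BR/BR
t=5 i7:blt ; tail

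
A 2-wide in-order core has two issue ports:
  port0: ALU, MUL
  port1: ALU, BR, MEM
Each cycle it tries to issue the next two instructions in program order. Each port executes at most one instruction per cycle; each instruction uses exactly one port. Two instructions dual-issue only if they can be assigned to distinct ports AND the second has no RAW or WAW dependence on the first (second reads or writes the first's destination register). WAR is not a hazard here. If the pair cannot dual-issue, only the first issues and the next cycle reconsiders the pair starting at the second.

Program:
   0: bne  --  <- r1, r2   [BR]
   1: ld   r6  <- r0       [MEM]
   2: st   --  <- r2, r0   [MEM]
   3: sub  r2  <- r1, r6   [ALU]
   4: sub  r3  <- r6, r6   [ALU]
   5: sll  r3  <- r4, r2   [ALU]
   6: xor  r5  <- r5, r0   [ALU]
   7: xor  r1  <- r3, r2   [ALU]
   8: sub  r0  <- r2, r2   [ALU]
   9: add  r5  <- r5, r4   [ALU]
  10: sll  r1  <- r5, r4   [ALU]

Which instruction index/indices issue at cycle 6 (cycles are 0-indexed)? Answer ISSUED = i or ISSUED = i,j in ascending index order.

t=0 i0:bne.BR ; no-port BR/MEM
t=1 i1:ld.MEM ; no-port MEM/MEM
t=2 i2/i3:st.MEM sub.ALU ; dual
t=3 i4:sub.ALU ; WAW r3
t=4 i5/i6:sll.ALU xor.ALU ; dual
t=5 i7/i8:xor.ALU sub.ALU ; dual
t=6 i9:add.ALU ; RAW r5
t=7 i10:sll.ALU ; tail

ISSUED = 9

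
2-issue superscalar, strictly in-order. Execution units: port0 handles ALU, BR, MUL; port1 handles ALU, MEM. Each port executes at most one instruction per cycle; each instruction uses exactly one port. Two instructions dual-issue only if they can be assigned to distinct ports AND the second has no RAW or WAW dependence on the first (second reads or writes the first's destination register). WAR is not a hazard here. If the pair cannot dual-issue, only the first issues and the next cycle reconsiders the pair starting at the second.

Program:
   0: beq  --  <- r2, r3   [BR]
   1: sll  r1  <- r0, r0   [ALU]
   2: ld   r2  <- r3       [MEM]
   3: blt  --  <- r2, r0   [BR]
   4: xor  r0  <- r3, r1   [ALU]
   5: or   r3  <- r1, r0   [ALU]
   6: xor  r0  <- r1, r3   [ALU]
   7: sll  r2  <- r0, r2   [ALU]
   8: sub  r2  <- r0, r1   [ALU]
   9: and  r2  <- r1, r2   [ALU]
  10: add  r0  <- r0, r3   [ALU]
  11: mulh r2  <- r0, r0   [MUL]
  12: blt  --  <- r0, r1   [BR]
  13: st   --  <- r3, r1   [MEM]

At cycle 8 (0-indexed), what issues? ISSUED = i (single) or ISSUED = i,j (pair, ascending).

ISSUED = 11

c0: i0,i1 beq.BR sll.ALU  2-wide
c1: i2 ld.MEM  RAW r2
c2: i3,i4 blt.BR xor.ALU  2-wide
c3: i5 or.ALU  RAW r3
c4: i6 xor.ALU  RAW r0
c5: i7 sll.ALU  WAW r2
c6: i8 sub.ALU  RAW+WAW r2
c7: i9,i10 and.ALU add.ALU  2-wide
c8: i11 mulh.MUL  no-port MUL/BR
c9: i12,i13 blt.BR st.MEM  2-wide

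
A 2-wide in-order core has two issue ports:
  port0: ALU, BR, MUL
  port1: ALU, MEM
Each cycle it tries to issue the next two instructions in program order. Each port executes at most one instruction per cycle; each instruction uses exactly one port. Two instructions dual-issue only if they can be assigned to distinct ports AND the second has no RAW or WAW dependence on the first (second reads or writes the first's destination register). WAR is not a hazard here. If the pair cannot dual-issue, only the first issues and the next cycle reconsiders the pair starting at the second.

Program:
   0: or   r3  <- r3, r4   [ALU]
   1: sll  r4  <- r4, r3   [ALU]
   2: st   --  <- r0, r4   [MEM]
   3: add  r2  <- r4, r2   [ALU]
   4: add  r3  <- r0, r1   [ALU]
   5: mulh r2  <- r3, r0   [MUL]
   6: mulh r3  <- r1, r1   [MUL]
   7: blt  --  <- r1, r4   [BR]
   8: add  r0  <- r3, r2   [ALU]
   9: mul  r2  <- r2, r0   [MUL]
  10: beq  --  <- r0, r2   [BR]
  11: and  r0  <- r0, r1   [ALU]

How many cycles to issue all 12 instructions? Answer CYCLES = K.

CYCLES = 9

[0] i0  or.ALU  -- RAW r3
[1] i1  sll.ALU  -- RAW r4
[2] i2+i3  st.MEM/add.ALU  -- 2-wide
[3] i4  add.ALU  -- RAW r3
[4] i5  mulh.MUL  -- no-port MUL/MUL
[5] i6  mulh.MUL  -- no-port MUL/BR
[6] i7+i8  blt.BR/add.ALU  -- 2-wide
[7] i9  mul.MUL  -- no-port MUL/BR
[8] i10+i11  beq.BR/and.ALU  -- 2-wide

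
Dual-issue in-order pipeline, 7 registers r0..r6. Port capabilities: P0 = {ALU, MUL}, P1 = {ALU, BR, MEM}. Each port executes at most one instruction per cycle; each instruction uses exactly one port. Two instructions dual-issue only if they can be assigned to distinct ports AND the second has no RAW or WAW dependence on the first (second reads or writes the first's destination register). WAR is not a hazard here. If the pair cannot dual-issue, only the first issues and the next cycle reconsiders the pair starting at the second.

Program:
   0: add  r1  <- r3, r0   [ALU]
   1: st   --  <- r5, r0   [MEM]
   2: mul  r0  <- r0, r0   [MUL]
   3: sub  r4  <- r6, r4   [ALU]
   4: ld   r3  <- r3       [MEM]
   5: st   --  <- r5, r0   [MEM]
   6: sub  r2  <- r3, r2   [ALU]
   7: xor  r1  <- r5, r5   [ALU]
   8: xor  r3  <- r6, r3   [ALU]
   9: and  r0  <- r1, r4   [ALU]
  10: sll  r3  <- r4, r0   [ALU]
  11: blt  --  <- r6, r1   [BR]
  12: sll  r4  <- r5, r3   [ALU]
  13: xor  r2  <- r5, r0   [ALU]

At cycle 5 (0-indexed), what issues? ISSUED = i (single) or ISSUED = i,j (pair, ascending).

c0: i0,i1 add.ALU+st.MEM  2-wide
c1: i2,i3 mul.MUL+sub.ALU  2-wide
c2: i4 ld.MEM  no-port MEM/MEM
c3: i5,i6 st.MEM+sub.ALU  2-wide
c4: i7,i8 xor.ALU+xor.ALU  2-wide
c5: i9 and.ALU  RAW r0
c6: i10,i11 sll.ALU+blt.BR  2-wide
c7: i12,i13 sll.ALU+xor.ALU  2-wide

ISSUED = 9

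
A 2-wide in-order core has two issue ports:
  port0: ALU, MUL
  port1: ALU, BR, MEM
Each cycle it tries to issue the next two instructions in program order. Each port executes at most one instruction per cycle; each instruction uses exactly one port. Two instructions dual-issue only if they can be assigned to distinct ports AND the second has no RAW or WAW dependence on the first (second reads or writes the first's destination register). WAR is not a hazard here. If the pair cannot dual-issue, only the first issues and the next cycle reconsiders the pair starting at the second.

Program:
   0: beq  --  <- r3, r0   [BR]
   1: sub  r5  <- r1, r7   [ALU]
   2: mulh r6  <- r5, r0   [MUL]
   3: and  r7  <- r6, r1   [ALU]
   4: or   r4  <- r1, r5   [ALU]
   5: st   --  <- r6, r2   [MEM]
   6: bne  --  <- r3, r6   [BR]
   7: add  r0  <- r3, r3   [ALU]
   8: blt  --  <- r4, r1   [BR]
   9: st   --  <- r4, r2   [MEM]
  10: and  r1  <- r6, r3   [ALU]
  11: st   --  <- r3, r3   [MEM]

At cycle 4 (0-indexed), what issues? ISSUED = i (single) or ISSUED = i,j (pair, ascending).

ISSUED = 6,7

0. beq.BR sub.ALU @i0/i1  | pair
1. mulh.MUL @i2  | RAW r6
2. and.ALU or.ALU @i3/i4  | pair
3. st.MEM @i5  | no-port MEM/BR
4. bne.BR add.ALU @i6/i7  | pair
5. blt.BR @i8  | no-port BR/MEM
6. st.MEM and.ALU @i9/i10  | pair
7. st.MEM @i11  | tail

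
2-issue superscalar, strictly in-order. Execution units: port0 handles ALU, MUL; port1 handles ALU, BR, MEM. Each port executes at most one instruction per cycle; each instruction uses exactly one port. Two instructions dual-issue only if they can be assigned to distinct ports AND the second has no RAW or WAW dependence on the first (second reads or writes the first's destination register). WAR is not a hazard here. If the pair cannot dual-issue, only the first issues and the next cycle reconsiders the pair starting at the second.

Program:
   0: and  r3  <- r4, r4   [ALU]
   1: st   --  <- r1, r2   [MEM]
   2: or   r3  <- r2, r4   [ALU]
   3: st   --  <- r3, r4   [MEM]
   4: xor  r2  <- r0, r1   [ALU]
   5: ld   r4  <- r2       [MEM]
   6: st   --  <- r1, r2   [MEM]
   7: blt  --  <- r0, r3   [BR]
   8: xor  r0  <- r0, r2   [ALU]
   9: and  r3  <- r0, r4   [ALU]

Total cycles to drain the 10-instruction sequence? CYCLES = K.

CYCLES = 7

c0: i0/i1 and+st  pair
c1: i2 or  RAW r3
c2: i3/i4 st+xor  pair
c3: i5 ld  no-port MEM/MEM
c4: i6 st  no-port MEM/BR
c5: i7/i8 blt+xor  pair
c6: i9 and  tail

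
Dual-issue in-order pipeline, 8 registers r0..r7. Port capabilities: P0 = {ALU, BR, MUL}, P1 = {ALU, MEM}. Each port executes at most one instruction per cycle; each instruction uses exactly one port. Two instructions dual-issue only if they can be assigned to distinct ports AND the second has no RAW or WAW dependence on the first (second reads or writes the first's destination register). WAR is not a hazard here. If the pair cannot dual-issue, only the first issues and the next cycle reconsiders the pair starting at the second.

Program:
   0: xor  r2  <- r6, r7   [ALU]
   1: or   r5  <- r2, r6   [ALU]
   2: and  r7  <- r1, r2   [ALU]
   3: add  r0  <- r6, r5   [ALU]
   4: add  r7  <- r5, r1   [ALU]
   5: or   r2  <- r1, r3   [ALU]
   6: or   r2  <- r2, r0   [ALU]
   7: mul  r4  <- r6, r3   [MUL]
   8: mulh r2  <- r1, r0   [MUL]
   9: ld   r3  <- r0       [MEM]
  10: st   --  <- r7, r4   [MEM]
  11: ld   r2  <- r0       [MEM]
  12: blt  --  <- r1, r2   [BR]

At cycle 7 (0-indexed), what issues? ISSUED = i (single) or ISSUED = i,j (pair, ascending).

ISSUED = 11

#0 head=0: xor.ALU i0 RAW r2
#1 head=1: or.ALU and.ALU i1/i2 pair
#2 head=3: add.ALU add.ALU i3/i4 pair
#3 head=5: or.ALU i5 RAW+WAW r2
#4 head=6: or.ALU mul.MUL i6/i7 pair
#5 head=8: mulh.MUL ld.MEM i8/i9 pair
#6 head=10: st.MEM i10 no-port MEM/MEM
#7 head=11: ld.MEM i11 RAW r2
#8 head=12: blt.BR i12 tail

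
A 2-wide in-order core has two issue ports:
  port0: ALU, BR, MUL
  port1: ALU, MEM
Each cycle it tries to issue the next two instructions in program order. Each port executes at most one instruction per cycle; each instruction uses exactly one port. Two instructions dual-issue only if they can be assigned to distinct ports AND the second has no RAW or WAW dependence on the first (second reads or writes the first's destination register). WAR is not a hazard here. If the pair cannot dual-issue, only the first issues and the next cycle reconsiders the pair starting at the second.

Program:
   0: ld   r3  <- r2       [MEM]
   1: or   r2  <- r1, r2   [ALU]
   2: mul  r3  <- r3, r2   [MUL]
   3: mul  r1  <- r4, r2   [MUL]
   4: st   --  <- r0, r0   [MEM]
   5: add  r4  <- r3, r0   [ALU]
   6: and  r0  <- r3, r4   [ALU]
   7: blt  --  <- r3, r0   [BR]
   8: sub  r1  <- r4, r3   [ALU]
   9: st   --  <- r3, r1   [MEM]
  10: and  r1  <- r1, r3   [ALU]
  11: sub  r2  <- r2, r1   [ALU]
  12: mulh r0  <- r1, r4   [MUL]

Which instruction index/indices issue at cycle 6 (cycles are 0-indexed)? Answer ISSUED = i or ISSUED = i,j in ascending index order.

ISSUED = 9,10

[0] i0/i1  ld+or  -- 2-wide
[1] i2  mul  -- no-port MUL/MUL
[2] i3/i4  mul+st  -- 2-wide
[3] i5  add  -- RAW r4
[4] i6  and  -- RAW r0
[5] i7/i8  blt+sub  -- 2-wide
[6] i9/i10  st+and  -- 2-wide
[7] i11/i12  sub+mulh  -- 2-wide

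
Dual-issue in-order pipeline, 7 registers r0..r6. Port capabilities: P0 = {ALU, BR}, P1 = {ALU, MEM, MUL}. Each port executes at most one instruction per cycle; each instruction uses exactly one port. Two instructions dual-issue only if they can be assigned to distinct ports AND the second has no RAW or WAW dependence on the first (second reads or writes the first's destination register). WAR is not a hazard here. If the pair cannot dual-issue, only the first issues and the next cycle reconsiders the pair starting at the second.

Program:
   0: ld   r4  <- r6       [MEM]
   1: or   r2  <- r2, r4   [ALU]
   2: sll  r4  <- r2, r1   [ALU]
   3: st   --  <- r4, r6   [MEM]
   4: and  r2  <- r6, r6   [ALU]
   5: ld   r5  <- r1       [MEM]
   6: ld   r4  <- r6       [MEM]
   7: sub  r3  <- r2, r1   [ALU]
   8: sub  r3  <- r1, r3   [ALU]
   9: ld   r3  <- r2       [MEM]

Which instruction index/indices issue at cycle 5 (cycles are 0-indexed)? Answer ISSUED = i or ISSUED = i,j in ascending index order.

0. ld @i0  | RAW r4
1. or @i1  | RAW r2
2. sll @i2  | RAW r4
3. st+and @i3&i4  | pair
4. ld @i5  | no-port MEM/MEM
5. ld+sub @i6&i7  | pair
6. sub @i8  | WAW r3
7. ld @i9  | tail

ISSUED = 6,7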